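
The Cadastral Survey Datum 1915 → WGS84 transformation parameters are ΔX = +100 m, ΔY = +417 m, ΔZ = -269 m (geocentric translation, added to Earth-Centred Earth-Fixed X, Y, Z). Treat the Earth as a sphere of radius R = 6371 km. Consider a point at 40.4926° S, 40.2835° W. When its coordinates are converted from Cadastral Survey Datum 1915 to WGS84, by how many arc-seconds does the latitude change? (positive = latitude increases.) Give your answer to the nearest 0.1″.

sin φ = -0.649350, cos φ = 0.760490, sin λ = -0.646570, cos λ = 0.762855.
North component: ΔN = −sin φ cos λ·ΔX − sin φ sin λ·ΔY + cos φ·ΔZ = −(-0.649350)(0.762855)(100) − (-0.649350)(-0.646570)(417) + (0.760490)(-269) = -330.11 m.
1° of latitude spans πR/180 = 111195 m, so Δφ = -330.11 / 111195 × 3600 = -10.688″.

Δφ = -10.7″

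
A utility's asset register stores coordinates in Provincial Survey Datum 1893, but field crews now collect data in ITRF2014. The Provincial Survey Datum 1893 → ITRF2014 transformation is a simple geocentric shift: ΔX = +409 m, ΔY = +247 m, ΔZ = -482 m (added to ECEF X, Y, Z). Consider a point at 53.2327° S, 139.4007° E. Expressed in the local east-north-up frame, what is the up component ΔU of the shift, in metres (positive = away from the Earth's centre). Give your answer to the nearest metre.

ΔU = 296 m

The local up (radial) axis is (cos φ cos λ, cos φ sin λ, sin φ), giving ΔU = -185.882 + 96.213 + 386.117 = 296.45 m.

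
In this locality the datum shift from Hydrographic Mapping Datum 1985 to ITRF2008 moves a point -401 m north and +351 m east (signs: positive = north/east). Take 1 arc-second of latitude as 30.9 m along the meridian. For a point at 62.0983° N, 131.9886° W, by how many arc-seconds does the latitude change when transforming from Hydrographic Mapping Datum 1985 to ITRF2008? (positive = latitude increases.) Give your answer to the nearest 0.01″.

Δφ = -12.98″

1″ of latitude = 30.90 m, so Δφ = -401.0 / 30.90 = -12.977″.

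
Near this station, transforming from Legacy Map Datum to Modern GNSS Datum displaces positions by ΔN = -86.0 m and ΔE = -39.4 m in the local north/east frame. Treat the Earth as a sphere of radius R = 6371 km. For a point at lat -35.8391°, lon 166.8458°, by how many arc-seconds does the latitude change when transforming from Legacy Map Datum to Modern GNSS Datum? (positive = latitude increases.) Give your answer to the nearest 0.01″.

Δφ = -2.78″

On a sphere of radius R, 1 rad of latitude = R, so Δφ = ΔN / R = -86.0 / 6371000 = -1.3499e-05 rad = -2.784″.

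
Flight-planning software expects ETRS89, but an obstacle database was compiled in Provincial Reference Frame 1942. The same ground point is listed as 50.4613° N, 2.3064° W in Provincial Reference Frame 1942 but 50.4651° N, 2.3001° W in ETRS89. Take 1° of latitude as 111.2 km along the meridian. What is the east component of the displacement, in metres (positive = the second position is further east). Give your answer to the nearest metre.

Δφ = 50.4651° − 50.4613° = +0.0038°; Δλ = -2.3001° − -2.3064° = +0.0063°.
ΔN = Δφ × 111200 = 422.6 m; ΔE = Δλ × 111200 × cos(50.4613°) = +0.0063 × 111200 × 0.636599 = 446.0 m.

ΔE = 446 m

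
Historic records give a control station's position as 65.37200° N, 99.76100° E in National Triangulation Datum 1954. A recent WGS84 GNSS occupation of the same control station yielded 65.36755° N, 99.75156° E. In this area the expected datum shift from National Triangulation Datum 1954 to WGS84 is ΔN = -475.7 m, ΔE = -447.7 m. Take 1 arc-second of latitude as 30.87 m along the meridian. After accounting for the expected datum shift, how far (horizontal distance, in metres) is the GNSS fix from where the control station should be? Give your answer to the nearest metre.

22 m

Observed coordinate differences: Δφ = -0.00445°, Δλ = -0.00944°.
Converting to metres (1° lat = 111132 m, cos φ = 0.416725): observed ΔN = -494.5 m, observed ΔE = -437.2 m.
Subtracting the expected shift leaves a residual of -494.5 − (-475.7) = -18.8 m north and -437.2 − (-447.7) = 10.5 m east.
Residual distance = √((-18.8)² + 10.5²) = 21.6 m.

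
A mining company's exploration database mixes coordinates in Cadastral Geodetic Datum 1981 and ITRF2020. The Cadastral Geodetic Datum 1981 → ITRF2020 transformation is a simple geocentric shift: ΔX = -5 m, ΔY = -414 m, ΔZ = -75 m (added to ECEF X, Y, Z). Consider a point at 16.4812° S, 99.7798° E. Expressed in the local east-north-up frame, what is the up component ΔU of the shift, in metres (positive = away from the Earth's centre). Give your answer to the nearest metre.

ΔU = -369 m

The local up (radial) axis is (cos φ cos λ, cos φ sin λ, sin φ), giving ΔU = 0.814 − 391.221 + 21.278 = -369.13 m.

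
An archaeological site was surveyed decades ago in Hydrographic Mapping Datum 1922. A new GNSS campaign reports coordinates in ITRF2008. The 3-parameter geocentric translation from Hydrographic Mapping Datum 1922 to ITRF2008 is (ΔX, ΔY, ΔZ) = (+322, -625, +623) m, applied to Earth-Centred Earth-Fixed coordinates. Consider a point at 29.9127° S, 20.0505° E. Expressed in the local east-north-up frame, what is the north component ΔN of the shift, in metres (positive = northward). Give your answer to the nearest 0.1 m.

ΔN = 584.0 m

The local north axis is (−sin φ cos λ, −sin φ sin λ, cos φ), giving ΔN = 150.843 − 106.857 + 540.008 = 583.99 m.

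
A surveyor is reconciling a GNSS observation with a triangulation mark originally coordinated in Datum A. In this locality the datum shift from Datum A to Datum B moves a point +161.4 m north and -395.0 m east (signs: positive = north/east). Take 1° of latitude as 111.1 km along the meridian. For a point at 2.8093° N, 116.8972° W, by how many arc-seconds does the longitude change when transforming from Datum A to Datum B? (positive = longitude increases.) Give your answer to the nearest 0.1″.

Δλ = -12.8″

At latitude 2.8093°, cos φ = 0.998798.
1° of longitude at this latitude = 111.1 × cos φ = 110.97 km, so Δλ = -395.0 / 110966.5 = -0.0035596° = -12.815″.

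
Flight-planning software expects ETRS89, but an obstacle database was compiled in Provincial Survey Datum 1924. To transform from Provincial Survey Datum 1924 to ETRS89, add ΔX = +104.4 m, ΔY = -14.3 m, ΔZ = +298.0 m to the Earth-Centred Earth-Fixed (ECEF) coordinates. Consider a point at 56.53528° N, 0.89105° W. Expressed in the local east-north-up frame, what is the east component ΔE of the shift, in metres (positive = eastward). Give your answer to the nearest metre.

The local east axis at (φ, λ) is (−sin λ, cos λ, 0), so ΔE = −sin(-0.89105°)·104.4 + cos(-0.89105°)·(-14.3) = -12.67 m.

ΔE = -13 m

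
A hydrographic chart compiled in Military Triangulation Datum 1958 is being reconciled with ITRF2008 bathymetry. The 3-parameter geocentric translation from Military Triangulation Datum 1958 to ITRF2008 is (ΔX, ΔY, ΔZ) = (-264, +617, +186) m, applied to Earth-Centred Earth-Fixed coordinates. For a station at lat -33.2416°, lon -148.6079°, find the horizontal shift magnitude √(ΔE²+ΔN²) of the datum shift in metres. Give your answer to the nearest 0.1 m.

The local east axis at (φ, λ) is (−sin λ, cos λ, 0), so ΔE = −sin(-148.6079°)·(-264) + cos(-148.6079°)·617 = -664.20 m.
The local north axis is (−sin φ cos λ, −sin φ sin λ, cos φ), giving ΔN = 123.534 − 176.177 + 155.564 = 102.92 m.
Horizontal magnitude = √(ΔE² + ΔN²) = √((-664.20)² + 102.92²) = 672.13 m.

672.1 m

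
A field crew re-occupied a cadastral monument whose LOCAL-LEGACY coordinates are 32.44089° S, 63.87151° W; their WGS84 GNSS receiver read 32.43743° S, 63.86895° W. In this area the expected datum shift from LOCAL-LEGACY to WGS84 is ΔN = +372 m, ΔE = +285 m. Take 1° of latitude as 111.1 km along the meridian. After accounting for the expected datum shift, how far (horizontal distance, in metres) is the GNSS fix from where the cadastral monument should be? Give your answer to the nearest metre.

47 m

Observed coordinate differences: Δφ = +0.00346°, Δλ = +0.00256°.
Converting to metres (1° lat = 111100 m, cos φ = 0.843945): observed ΔN = 384.4 m, observed ΔE = 240.0 m.
Subtracting the expected shift leaves a residual of 384.4 − (372) = 12.4 m north and 240.0 − (285) = -45.0 m east.
Residual distance = √(12.4² + (-45.0)²) = 46.6 m.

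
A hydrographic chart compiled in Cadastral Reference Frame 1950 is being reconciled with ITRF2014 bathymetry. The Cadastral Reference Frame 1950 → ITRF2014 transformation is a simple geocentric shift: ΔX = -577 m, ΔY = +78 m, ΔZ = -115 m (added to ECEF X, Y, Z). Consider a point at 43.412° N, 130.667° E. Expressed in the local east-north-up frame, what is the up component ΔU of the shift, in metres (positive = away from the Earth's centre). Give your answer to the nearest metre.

ΔU = 237 m

At φ = 43.412°, λ = 130.667°: sin φ = 0.687240, cos φ = 0.726431, sin λ = 0.758510, cos λ = -0.651662.
ΔU = cos φ cos λ·ΔX + cos φ sin λ·ΔY + sin φ·ΔZ = (0.726431)(-0.651662)(-577) + (0.726431)(0.758510)(78) + (0.687240)(-115) = 237.09 m.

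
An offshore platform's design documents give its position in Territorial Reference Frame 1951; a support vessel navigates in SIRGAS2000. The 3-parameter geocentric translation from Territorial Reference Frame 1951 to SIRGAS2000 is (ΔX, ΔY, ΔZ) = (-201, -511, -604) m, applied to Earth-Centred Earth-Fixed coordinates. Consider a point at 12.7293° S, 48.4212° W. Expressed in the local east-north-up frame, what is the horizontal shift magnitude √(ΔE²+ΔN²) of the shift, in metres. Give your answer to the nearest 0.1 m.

The local east axis at (φ, λ) is (−sin λ, cos λ, 0), so ΔE = −sin(-48.4212°)·(-201) + cos(-48.4212°)·(-511) = -489.48 m.
The local north axis is (−sin φ cos λ, −sin φ sin λ, cos φ), giving ΔN = -29.393 + 84.227 − 589.155 = -534.32 m.
Horizontal magnitude = √(ΔE² + ΔN²) = √((-489.48)² + (-534.32)²) = 724.63 m.

724.6 m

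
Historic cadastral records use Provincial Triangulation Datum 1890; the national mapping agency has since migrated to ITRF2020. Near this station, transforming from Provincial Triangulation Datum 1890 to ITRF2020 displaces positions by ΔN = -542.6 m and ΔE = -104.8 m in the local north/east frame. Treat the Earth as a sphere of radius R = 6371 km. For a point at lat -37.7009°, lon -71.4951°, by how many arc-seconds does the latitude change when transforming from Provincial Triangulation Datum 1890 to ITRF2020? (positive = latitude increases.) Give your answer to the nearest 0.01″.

Δφ = -17.57″

On a sphere of radius R, 1 rad of latitude = R, so Δφ = ΔN / R = -542.6 / 6371000 = -8.5167e-05 rad = -17.567″.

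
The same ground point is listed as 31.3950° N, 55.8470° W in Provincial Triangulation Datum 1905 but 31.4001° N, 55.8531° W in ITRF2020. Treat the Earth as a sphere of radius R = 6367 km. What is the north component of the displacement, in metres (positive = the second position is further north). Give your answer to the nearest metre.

Δφ = 31.4001° − 31.3950° = +0.0051°; Δλ = -55.8531° − -55.8470° = -0.0061°.
1° along a meridian = πR/180 = 111125 m.
ΔN = Δφ × 111125 = 566.7 m; ΔE = Δλ × 111125 × cos(31.3950°) = -0.0061 × 111125 × 0.853596 = -578.6 m.

ΔN = 567 m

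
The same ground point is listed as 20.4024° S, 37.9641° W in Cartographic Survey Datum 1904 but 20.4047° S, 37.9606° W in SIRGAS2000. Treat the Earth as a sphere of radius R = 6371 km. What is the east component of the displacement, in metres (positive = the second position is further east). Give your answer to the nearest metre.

ΔE = 365 m

Δφ = -20.4047° − -20.4024° = -0.0023°; Δλ = -37.9606° − -37.9641° = +0.0035°.
1° along a meridian = πR/180 = 111195 m.
ΔN = Δφ × 111195 = -255.7 m; ΔE = Δλ × 111195 × cos(-20.4024°) = +0.0035 × 111195 × 0.937267 = 364.8 m.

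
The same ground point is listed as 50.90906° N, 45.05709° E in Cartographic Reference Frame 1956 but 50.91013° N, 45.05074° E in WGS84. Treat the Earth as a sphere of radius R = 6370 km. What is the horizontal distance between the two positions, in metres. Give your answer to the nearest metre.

Δφ = 50.91013° − 50.90906° = +0.00107°; Δλ = 45.05074° − 45.05709° = -0.00635°.
1° along a meridian = πR/180 = 111177 m.
ΔN = Δφ × 111177 = 119.0 m; ΔE = Δλ × 111177 × cos(50.90906°) = -0.00635 × 111177 × 0.630553 = -445.2 m.
Distance = √(ΔE² + ΔN²) = √((-445.2)² + 119.0²) = 460.8 m.

461 m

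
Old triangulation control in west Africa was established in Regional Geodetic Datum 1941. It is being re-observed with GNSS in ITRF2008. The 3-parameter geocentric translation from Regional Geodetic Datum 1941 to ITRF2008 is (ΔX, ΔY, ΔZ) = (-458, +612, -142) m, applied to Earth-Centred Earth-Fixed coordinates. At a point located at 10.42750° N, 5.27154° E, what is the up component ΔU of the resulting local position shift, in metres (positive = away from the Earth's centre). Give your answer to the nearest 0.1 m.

The local up (radial) axis is (cos φ cos λ, cos φ sin λ, sin φ), giving ΔU = -448.531 + 55.299 − 25.701 = -418.93 m.

ΔU = -418.9 m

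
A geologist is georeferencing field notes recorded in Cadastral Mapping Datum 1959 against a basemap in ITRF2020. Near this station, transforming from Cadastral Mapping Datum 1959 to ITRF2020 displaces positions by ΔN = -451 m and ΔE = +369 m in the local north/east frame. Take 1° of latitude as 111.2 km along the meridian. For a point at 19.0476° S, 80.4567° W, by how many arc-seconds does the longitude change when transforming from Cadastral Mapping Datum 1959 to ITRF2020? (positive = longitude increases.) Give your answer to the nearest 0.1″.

At latitude -19.0476°, cos φ = 0.945248.
1° of longitude at this latitude = 111.2 × cos φ = 105.11 km, so Δλ = 369.0 / 105111.6 = 0.0035106° = 12.638″.

Δλ = 12.6″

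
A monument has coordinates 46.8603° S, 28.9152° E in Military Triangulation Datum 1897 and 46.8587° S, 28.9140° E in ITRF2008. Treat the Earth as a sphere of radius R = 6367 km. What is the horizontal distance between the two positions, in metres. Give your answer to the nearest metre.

Δφ = -46.8587° − -46.8603° = +0.0016°; Δλ = 28.9140° − 28.9152° = -0.0012°.
1° along a meridian = πR/180 = 111125 m.
ΔN = Δφ × 111125 = 177.8 m; ΔE = Δλ × 111125 × cos(-46.8603°) = -0.0012 × 111125 × 0.683780 = -91.2 m.
Distance = √(ΔE² + ΔN²) = √((-91.2)² + 177.8²) = 199.8 m.

200 m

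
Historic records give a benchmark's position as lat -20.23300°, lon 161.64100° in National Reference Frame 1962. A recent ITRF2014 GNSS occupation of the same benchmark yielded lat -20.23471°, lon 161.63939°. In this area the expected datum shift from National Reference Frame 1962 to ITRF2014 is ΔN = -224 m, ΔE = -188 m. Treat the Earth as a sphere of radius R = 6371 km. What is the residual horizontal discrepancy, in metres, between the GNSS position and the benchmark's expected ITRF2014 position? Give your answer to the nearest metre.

39 m

Observed coordinate differences: Δφ = -0.00171°, Δλ = -0.00161°.
Converting to metres (1° lat = 111195 m, cos φ = 0.938294): observed ΔN = -190.1 m, observed ΔE = -168.0 m.
Subtracting the expected shift leaves a residual of -190.1 − (-224) = 33.9 m north and -168.0 − (-188) = 20.0 m east.
Residual distance = √(33.9² + 20.0²) = 39.3 m.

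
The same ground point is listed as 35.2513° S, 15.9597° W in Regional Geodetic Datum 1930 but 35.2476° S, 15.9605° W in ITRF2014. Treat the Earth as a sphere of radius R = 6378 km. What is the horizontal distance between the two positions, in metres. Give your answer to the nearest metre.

418 m

Δφ = -35.2476° − -35.2513° = +0.0037°; Δλ = -15.9605° − -15.9597° = -0.0008°.
1° along a meridian = πR/180 = 111317 m.
ΔN = Δφ × 111317 = 411.9 m; ΔE = Δλ × 111317 × cos(-35.2513°) = -0.0008 × 111317 × 0.816628 = -72.7 m.
Distance = √(ΔE² + ΔN²) = √((-72.7)² + 411.9²) = 418.2 m.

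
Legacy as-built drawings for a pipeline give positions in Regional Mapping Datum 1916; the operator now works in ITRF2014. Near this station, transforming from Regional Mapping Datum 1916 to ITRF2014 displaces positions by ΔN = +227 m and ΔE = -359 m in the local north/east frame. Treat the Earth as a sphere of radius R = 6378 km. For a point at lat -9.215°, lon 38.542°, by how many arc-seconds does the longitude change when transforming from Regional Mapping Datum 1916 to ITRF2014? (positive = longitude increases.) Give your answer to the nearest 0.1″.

At latitude -9.215°, cos φ = 0.987094.
One radian of longitude at latitude φ spans R cos φ, so Δλ = ΔE / (R cos φ) = -359.0 / (6378000 × 0.987094) = -5.7023e-05 rad = -11.762″.

Δλ = -11.8″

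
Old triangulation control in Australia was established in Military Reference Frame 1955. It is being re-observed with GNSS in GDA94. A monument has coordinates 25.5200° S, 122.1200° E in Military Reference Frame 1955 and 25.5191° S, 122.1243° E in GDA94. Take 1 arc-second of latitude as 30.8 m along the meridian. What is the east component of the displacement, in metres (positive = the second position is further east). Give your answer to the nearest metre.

Δφ = -25.5191° − -25.5200° = +0.0009°; Δλ = 122.1243° − 122.1200° = +0.0043°.
1° of latitude = 3600 × 30.80 = 110880 m.
ΔN = Δφ × 110880 = 99.8 m; ΔE = Δλ × 110880 × cos(-25.5200°) = +0.0043 × 110880 × 0.902435 = 430.3 m.

ΔE = 430 m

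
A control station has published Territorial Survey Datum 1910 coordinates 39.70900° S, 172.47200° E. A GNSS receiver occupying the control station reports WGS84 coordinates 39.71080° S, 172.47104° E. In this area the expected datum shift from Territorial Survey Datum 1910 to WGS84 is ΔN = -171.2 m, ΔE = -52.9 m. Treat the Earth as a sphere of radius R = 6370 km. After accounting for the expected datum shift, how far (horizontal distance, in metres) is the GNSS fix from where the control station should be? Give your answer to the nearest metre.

Observed coordinate differences: Δφ = -0.00180°, Δλ = -0.00096°.
Converting to metres (1° lat = 111177 m, cos φ = 0.769299): observed ΔN = -200.1 m, observed ΔE = -82.1 m.
Subtracting the expected shift leaves a residual of -200.1 − (-171.2) = -28.9 m north and -82.1 − (-52.9) = -29.2 m east.
Residual distance = √((-28.9)² + (-29.2)²) = 41.1 m.

41 m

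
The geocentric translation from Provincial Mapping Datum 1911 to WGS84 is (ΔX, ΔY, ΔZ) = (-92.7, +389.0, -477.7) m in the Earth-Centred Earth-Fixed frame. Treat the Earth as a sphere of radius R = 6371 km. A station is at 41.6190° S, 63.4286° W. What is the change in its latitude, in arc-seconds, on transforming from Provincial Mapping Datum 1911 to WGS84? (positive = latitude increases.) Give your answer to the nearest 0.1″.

Δφ = -19.9″

sin φ = -0.664174, cos φ = 0.747578, sin λ = -0.894378, cos λ = 0.447313.
North component: ΔN = −sin φ cos λ·ΔX − sin φ sin λ·ΔY + cos φ·ΔZ = −(-0.664174)(0.447313)(-92.7) − (-0.664174)(-0.894378)(389.0) + (0.747578)(-477.7) = -615.73 m.
1° of latitude spans πR/180 = 111195 m, so Δφ = -615.73 / 111195 × 3600 = -19.935″.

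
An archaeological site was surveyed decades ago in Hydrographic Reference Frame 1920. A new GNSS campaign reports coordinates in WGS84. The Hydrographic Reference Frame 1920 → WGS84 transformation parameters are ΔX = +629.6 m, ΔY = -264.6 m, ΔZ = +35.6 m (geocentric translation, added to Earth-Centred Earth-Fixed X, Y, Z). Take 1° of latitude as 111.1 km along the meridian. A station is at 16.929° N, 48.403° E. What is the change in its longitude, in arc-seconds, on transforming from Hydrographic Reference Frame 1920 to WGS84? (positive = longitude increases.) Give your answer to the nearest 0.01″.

Δλ = -21.90″

sin φ = 0.291186, cos φ = 0.956666, sin λ = 0.747833, cos λ = 0.663887.
East component: ΔE = −sin λ·ΔX + cos λ·ΔY = −(0.747833)(629.6) + (0.663887)(-264.6) = -646.50 m.
1° of latitude spans 111100 m; at latitude φ, 1° of longitude spans that × cos φ = 106285.6 m, so Δλ = -646.50 / 106285.6 × 3600 = -21.898″.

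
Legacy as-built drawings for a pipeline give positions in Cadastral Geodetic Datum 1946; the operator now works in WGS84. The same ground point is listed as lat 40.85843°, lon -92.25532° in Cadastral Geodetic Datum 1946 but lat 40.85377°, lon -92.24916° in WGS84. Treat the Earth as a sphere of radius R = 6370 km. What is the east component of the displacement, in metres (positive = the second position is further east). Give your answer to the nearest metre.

ΔE = 518 m

Δφ = 40.85377° − 40.85843° = -0.00466°; Δλ = -92.24916° − -92.25532° = +0.00616°.
1° along a meridian = πR/180 = 111177 m.
ΔN = Δφ × 111177 = -518.1 m; ΔE = Δλ × 111177 × cos(40.85843°) = +0.00616 × 111177 × 0.756328 = 518.0 m.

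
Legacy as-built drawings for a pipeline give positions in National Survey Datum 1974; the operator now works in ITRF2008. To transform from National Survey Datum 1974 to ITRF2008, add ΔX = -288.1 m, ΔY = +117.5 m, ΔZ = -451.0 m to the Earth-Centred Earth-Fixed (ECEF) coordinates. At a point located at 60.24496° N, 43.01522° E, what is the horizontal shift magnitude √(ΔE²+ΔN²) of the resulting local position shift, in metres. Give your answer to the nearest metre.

303 m

The local east axis at (φ, λ) is (−sin λ, cos λ, 0), so ΔE = −sin(43.01522°)·(-288.1) + cos(43.01522°)·117.5 = 282.45 m.
The local north axis is (−sin φ cos λ, −sin φ sin λ, cos φ), giving ΔN = 182.878 − 69.589 − 223.828 = -110.54 m.
Horizontal magnitude = √(ΔE² + ΔN²) = √(282.45² + (-110.54)²) = 303.31 m.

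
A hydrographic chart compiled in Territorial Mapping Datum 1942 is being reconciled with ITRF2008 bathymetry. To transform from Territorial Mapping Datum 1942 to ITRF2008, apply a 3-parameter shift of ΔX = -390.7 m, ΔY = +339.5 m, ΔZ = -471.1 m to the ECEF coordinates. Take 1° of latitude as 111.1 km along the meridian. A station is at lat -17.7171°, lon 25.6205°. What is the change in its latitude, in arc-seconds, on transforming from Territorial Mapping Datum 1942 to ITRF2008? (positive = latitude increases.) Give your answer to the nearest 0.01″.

sin φ = -0.304317, cos φ = 0.952571, sin λ = 0.432408, cos λ = 0.901678.
North component: ΔN = −sin φ cos λ·ΔX − sin φ sin λ·ΔY + cos φ·ΔZ = −(-0.304317)(0.901678)(-390.7) − (-0.304317)(0.432408)(339.5) + (0.952571)(-471.1) = -511.29 m.
1° of latitude spans 111100 m, so Δφ = -511.29 / 111100 × 3600 = -16.567″.

Δφ = -16.57″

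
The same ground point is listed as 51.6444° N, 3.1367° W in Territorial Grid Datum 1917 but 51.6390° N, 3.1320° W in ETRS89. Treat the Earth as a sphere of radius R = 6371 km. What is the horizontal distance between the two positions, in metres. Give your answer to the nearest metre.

682 m

Δφ = 51.6390° − 51.6444° = -0.0054°; Δλ = -3.1320° − -3.1367° = +0.0047°.
1° along a meridian = πR/180 = 111195 m.
ΔN = Δφ × 111195 = -600.5 m; ΔE = Δλ × 111195 × cos(51.6444°) = +0.0047 × 111195 × 0.620540 = 324.3 m.
Distance = √(ΔE² + ΔN²) = √(324.3² + (-600.5)²) = 682.4 m.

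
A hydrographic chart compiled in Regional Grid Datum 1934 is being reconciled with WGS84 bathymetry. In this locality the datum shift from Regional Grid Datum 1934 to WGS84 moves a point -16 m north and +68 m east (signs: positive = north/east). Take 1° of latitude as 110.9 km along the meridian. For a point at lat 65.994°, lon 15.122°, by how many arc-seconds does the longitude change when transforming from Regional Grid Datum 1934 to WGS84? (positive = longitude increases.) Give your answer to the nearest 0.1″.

Δλ = 5.4″

At latitude 65.994°, cos φ = 0.406832.
1° of longitude at this latitude = 110.9 × cos φ = 45.12 km, so Δλ = 68.0 / 45117.7 = 0.0015072° = 5.426″.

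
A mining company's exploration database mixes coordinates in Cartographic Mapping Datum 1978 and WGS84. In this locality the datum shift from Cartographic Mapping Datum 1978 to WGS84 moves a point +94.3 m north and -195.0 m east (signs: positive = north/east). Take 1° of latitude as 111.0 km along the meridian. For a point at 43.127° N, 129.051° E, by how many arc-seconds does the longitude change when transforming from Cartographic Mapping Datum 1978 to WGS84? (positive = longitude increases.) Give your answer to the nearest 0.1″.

At latitude 43.127°, cos φ = 0.729840.
1° of longitude at this latitude = 111.0 × cos φ = 81.01 km, so Δλ = -195.0 / 81012.3 = -0.0024070° = -8.665″.

Δλ = -8.7″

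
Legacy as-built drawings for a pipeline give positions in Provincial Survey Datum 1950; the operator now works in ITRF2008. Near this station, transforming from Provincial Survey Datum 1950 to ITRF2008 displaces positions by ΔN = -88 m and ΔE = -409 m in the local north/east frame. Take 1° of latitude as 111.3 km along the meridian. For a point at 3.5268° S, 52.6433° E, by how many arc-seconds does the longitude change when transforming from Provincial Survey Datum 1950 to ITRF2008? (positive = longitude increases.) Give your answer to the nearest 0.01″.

At latitude -3.5268°, cos φ = 0.998106.
1° of longitude at this latitude = 111.3 × cos φ = 111.09 km, so Δλ = -409.0 / 111089.2 = -0.0036817° = -13.254″.

Δλ = -13.25″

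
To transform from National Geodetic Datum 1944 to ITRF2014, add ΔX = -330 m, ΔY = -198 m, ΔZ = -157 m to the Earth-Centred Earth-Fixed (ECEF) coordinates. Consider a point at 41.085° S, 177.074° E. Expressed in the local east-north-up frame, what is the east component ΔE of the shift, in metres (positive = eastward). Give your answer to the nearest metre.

ΔE = 215 m

At φ = -41.085°, λ = 177.074°: sin φ = -0.657178, cos φ = 0.753735, sin λ = 0.051046, cos λ = -0.998696.
ΔE = −sin λ·ΔX + cos λ·ΔY = −(0.051046)·(-330) + (-0.998696)·(-198) = 214.59 m.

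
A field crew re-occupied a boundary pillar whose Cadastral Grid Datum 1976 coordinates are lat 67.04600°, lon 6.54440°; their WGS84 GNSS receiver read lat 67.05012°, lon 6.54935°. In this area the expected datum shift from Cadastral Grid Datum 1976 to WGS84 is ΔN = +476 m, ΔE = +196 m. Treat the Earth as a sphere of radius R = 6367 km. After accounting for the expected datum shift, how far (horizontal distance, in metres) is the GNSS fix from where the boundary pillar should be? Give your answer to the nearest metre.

26 m

Observed coordinate differences: Δφ = +0.00412°, Δλ = +0.00495°.
Converting to metres (1° lat = 111125 m, cos φ = 0.389992): observed ΔN = 457.8 m, observed ΔE = 214.5 m.
Subtracting the expected shift leaves a residual of 457.8 − (476) = -18.2 m north and 214.5 − (196) = 18.5 m east.
Residual distance = √((-18.2)² + 18.5²) = 25.9 m.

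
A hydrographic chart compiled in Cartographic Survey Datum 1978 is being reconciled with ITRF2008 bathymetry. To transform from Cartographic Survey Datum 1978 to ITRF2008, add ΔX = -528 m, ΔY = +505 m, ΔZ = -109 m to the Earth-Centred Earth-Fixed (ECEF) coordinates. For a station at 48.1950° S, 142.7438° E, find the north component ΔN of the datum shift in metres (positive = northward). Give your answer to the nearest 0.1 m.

ΔN = 468.5 m

The local north axis is (−sin φ cos λ, −sin φ sin λ, cos φ), giving ΔN = 313.265 + 227.887 − 72.659 = 468.49 m.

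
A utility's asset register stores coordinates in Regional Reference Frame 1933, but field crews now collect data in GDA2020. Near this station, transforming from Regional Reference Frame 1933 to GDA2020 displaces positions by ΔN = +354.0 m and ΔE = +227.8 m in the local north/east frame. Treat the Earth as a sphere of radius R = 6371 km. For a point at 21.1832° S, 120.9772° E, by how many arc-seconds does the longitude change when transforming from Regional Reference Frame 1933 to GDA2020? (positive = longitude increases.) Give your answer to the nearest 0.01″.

Δλ = 7.91″

At latitude -21.1832°, cos φ = 0.932430.
One radian of longitude at latitude φ spans R cos φ, so Δλ = ΔE / (R cos φ) = 227.8 / (6371000 × 0.932430) = 3.8347e-05 rad = 7.910″.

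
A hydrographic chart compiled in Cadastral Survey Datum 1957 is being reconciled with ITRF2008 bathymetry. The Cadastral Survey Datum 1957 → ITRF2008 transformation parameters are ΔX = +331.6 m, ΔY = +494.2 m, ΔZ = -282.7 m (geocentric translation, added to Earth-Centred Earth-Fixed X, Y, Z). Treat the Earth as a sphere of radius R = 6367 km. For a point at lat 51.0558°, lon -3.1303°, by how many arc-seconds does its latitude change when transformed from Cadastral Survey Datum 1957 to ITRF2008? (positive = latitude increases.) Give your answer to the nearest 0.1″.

sin φ = 0.777758, cos φ = 0.628563, sin λ = -0.054607, cos λ = 0.998508.
North component: ΔN = −sin φ cos λ·ΔX − sin φ sin λ·ΔY + cos φ·ΔZ = −(0.777758)(0.998508)(331.6) − (0.777758)(-0.054607)(494.2) + (0.628563)(-282.7) = -414.23 m.
1° of latitude spans πR/180 = 111125 m, so Δφ = -414.23 / 111125 × 3600 = -13.419″.

Δφ = -13.4″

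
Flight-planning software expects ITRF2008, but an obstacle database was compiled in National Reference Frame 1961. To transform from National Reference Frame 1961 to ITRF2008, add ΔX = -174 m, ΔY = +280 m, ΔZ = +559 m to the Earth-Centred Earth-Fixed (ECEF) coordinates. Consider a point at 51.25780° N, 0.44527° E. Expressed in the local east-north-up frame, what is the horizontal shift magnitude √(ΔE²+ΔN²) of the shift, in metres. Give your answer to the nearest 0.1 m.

559.7 m

At φ = 51.25780°, λ = 0.44527°: sin φ = 0.779970, cos φ = 0.625817, sin λ = 0.007771, cos λ = 0.999970.
ΔE = −sin λ·ΔX + cos λ·ΔY = −(0.007771)·(-174) + (0.999970)·(280) = 281.34 m.
ΔN = −sin φ cos λ·ΔX − sin φ sin λ·ΔY + cos φ·ΔZ = −(0.779970)(0.999970)(-174) − (0.779970)(0.007771)(280) + (0.625817)(559) = 483.85 m.
Horizontal magnitude = √(ΔE² + ΔN²) = √(281.34² + 483.85²) = 559.70 m.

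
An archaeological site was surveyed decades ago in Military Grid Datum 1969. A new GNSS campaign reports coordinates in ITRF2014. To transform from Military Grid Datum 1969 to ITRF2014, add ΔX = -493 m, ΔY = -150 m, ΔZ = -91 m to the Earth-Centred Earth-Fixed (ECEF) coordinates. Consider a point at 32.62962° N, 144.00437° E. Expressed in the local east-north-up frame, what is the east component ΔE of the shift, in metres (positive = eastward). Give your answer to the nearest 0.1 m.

ΔE = 411.1 m

At φ = 32.62962°, λ = 144.00437°: sin φ = 0.539206, cos φ = 0.842174, sin λ = 0.587724, cos λ = -0.809062.
ΔE = −sin λ·ΔX + cos λ·ΔY = −(0.587724)·(-493) + (-0.809062)·(-150) = 411.11 m.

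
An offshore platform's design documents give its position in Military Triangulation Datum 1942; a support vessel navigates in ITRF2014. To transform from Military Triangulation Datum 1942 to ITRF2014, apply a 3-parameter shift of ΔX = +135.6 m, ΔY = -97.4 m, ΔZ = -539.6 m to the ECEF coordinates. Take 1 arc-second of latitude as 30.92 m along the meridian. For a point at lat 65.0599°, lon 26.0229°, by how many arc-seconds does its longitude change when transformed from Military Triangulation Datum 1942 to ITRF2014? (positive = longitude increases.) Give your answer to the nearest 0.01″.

sin φ = 0.906749, cos φ = 0.421671, sin λ = 0.438730, cos λ = 0.898619.
East component: ΔE = −sin λ·ΔX + cos λ·ΔY = −(0.438730)(135.6) + (0.898619)(-97.4) = -147.02 m.
1° of latitude spans 3600 × 30.92 = 111312 m; at latitude φ, 1° of longitude spans that × cos φ = 46937.0 m, so Δλ = -147.02 / 46937.0 × 3600 = -11.276″.

Δλ = -11.28″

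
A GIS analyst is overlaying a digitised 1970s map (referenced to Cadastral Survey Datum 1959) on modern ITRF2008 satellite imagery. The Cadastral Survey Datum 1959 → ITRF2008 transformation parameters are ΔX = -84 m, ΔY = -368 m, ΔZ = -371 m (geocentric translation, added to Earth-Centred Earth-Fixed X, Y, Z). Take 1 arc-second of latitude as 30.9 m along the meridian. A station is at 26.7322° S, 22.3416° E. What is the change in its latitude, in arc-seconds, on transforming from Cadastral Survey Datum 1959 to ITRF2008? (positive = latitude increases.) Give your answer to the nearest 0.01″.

Δφ = -13.89″

sin φ = -0.449821, cos φ = 0.893119, sin λ = 0.380128, cos λ = 0.924934.
North component: ΔN = −sin φ cos λ·ΔX − sin φ sin λ·ΔY + cos φ·ΔZ = −(-0.449821)(0.924934)(-84) − (-0.449821)(0.380128)(-368) + (0.893119)(-371) = -429.22 m.
1° of latitude spans 3600 × 30.90 = 111240 m, so Δφ = -429.22 / 111240 × 3600 = -13.891″.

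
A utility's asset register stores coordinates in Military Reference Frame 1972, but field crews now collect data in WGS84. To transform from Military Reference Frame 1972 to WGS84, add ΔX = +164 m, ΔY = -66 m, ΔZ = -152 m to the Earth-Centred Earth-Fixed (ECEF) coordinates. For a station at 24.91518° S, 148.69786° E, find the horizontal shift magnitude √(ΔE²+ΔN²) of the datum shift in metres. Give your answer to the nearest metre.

213 m

At φ = -24.91518°, λ = 148.69786°: sin φ = -0.421276, cos φ = 0.906932, sin λ = 0.519551, cos λ = -0.854439.
ΔE = −sin λ·ΔX + cos λ·ΔY = −(0.519551)·(164) + (-0.854439)·(-66) = -28.81 m.
ΔN = −sin φ cos λ·ΔX − sin φ sin λ·ΔY + cos φ·ΔZ = −(-0.421276)(-0.854439)(164) − (-0.421276)(0.519551)(-66) + (0.906932)(-152) = -211.33 m.
Horizontal magnitude = √(ΔE² + ΔN²) = √((-28.81)² + (-211.33)²) = 213.29 m.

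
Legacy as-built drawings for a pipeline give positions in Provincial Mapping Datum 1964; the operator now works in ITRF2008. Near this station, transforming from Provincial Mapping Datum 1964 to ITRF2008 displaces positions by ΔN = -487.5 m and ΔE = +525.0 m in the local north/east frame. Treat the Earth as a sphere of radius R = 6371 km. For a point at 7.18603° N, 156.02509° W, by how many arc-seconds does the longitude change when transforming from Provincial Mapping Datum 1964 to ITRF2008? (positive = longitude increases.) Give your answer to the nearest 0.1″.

At latitude 7.18603°, cos φ = 0.992145.
One radian of longitude at latitude φ spans R cos φ, so Δλ = ΔE / (R cos φ) = 525.0 / (6371000 × 0.992145) = 8.3057e-05 rad = 17.132″.

Δλ = 17.1″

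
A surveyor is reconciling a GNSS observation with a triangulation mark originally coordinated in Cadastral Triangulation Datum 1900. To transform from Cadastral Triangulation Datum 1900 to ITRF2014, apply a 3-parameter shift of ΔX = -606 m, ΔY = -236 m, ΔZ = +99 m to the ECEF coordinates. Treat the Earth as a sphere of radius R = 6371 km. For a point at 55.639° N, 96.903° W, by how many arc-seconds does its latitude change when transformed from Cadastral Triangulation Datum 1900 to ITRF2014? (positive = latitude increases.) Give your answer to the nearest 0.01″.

sin φ = 0.825498, cos φ = 0.564405, sin λ = -0.992751, cos λ = -0.120189.
North component: ΔN = −sin φ cos λ·ΔX − sin φ sin λ·ΔY + cos φ·ΔZ = −(0.825498)(-0.120189)(-606) − (0.825498)(-0.992751)(-236) + (0.564405)(99) = -197.65 m.
1° of latitude spans πR/180 = 111195 m, so Δφ = -197.65 / 111195 × 3600 = -6.399″.

Δφ = -6.40″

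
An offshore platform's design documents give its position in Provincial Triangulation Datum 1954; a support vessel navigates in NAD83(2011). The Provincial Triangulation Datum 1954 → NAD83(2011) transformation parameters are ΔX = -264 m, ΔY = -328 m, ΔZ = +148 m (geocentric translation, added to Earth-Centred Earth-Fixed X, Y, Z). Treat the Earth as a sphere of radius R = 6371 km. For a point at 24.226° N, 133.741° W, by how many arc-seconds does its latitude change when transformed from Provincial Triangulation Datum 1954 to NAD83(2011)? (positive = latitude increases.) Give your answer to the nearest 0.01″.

sin φ = 0.410337, cos φ = 0.911934, sin λ = -0.722473, cos λ = -0.691400.
North component: ΔN = −sin φ cos λ·ΔX − sin φ sin λ·ΔY + cos φ·ΔZ = −(0.410337)(-0.691400)(-264) − (0.410337)(-0.722473)(-328) + (0.911934)(148) = -37.17 m.
1° of latitude spans πR/180 = 111195 m, so Δφ = -37.17 / 111195 × 3600 = -1.203″.

Δφ = -1.20″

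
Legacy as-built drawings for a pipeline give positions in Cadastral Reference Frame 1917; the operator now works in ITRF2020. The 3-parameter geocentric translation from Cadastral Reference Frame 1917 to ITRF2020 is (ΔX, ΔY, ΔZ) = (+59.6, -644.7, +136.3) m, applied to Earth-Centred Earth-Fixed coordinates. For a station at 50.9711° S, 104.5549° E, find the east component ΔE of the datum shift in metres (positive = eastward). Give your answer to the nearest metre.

ΔE = 104 m

The local east axis at (φ, λ) is (−sin λ, cos λ, 0), so ΔE = −sin(104.5549°)·59.6 + cos(104.5549°)·(-644.7) = 104.33 m.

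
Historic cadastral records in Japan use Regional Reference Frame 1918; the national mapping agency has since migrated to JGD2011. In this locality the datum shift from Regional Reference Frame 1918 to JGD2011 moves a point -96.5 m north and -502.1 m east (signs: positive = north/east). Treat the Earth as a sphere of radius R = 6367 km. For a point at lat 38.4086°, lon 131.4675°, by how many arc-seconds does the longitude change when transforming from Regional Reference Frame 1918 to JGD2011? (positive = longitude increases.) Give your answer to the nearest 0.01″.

Δλ = -20.76″

At latitude 38.4086°, cos φ = 0.783600.
One radian of longitude at latitude φ spans R cos φ, so Δλ = ΔE / (R cos φ) = -502.1 / (6367000 × 0.783600) = -1.0064e-04 rad = -20.758″.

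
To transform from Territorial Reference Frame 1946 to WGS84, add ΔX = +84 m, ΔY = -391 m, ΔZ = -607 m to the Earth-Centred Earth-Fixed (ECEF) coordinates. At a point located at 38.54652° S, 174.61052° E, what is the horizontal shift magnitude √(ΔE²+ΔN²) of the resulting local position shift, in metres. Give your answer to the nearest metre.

At φ = -38.54652°, λ = 174.61052°: sin φ = -0.623150, cos φ = 0.782102, sin λ = 0.093926, cos λ = -0.995579.
ΔE = −sin λ·ΔX + cos λ·ΔY = −(0.093926)·(84) + (-0.995579)·(-391) = 381.38 m.
ΔN = −sin φ cos λ·ΔX − sin φ sin λ·ΔY + cos φ·ΔZ = −(-0.623150)(-0.995579)(84) − (-0.623150)(0.093926)(-391) + (0.782102)(-607) = -549.73 m.
Horizontal magnitude = √(ΔE² + ΔN²) = √(381.38² + (-549.73)²) = 669.07 m.

669 m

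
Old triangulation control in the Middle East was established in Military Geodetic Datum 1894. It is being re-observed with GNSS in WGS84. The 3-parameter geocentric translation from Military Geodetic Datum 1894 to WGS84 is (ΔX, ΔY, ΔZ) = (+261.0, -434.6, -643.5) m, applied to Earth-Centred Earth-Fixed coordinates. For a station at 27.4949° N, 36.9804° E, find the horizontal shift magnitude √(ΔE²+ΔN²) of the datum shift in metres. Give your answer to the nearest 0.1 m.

At φ = 27.4949°, λ = 36.9804°: sin φ = 0.461670, cos φ = 0.887052, sin λ = 0.601542, cos λ = 0.798841.
ΔE = −sin λ·ΔX + cos λ·ΔY = −(0.601542)·(261.0) + (0.798841)·(-434.6) = -504.18 m.
ΔN = −sin φ cos λ·ΔX − sin φ sin λ·ΔY + cos φ·ΔZ = −(0.461670)(0.798841)(261.0) − (0.461670)(0.601542)(-434.6) + (0.887052)(-643.5) = -546.38 m.
Horizontal magnitude = √(ΔE² + ΔN²) = √((-504.18)² + (-546.38)²) = 743.46 m.

743.5 m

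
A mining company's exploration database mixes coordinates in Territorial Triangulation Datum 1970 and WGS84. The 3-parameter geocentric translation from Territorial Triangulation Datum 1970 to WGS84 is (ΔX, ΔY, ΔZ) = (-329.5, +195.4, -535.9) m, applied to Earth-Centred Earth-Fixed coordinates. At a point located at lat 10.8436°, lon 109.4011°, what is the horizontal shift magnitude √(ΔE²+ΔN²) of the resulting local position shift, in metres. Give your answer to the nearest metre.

At φ = 10.8436°, λ = 109.4011°: sin φ = 0.188129, cos φ = 0.982144, sin λ = 0.943216, cos λ = -0.332179.
ΔE = −sin λ·ΔX + cos λ·ΔY = −(0.943216)·(-329.5) + (-0.332179)·(195.4) = 245.88 m.
ΔN = −sin φ cos λ·ΔX − sin φ sin λ·ΔY + cos φ·ΔZ = −(0.188129)(-0.332179)(-329.5) − (0.188129)(0.943216)(195.4) + (0.982144)(-535.9) = -581.60 m.
Horizontal magnitude = √(ΔE² + ΔN²) = √(245.88² + (-581.60)²) = 631.44 m.

631 m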